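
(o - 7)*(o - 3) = o^2 - 10*o + 21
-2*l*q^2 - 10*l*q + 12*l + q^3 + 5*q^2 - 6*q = (-2*l + q)*(q - 1)*(q + 6)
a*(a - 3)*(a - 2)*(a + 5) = a^4 - 19*a^2 + 30*a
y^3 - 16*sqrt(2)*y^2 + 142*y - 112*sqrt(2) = (y - 8*sqrt(2))*(y - 7*sqrt(2))*(y - sqrt(2))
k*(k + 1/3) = k^2 + k/3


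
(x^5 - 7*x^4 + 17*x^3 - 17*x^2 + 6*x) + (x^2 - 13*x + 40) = x^5 - 7*x^4 + 17*x^3 - 16*x^2 - 7*x + 40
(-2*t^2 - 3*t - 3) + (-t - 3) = -2*t^2 - 4*t - 6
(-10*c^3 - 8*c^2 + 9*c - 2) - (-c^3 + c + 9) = -9*c^3 - 8*c^2 + 8*c - 11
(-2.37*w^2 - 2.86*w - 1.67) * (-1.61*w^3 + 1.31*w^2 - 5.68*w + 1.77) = 3.8157*w^5 + 1.4999*w^4 + 12.4037*w^3 + 9.8622*w^2 + 4.4234*w - 2.9559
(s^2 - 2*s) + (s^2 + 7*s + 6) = 2*s^2 + 5*s + 6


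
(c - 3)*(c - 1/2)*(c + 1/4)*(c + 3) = c^4 - c^3/4 - 73*c^2/8 + 9*c/4 + 9/8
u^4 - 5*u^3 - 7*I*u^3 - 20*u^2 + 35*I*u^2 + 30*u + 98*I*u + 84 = (u - 7)*(u + 2)*(u - 6*I)*(u - I)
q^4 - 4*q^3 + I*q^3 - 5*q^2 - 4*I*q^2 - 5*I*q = q*(q - 5)*(q + 1)*(q + I)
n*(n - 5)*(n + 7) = n^3 + 2*n^2 - 35*n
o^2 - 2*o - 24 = (o - 6)*(o + 4)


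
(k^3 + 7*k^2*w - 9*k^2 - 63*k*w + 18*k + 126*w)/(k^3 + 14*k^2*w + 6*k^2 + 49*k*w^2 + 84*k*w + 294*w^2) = (k^2 - 9*k + 18)/(k^2 + 7*k*w + 6*k + 42*w)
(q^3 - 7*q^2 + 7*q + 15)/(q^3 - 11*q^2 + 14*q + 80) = (q^2 - 2*q - 3)/(q^2 - 6*q - 16)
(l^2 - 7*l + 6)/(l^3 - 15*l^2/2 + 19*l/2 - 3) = 2/(2*l - 1)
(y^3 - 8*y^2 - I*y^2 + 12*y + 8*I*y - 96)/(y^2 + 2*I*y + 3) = (y^2 - 4*y*(2 + I) + 32*I)/(y - I)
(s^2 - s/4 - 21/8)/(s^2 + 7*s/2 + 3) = (s - 7/4)/(s + 2)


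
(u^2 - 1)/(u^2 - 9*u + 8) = (u + 1)/(u - 8)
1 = 1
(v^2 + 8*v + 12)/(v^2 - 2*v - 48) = (v + 2)/(v - 8)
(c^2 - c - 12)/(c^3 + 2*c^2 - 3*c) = (c - 4)/(c*(c - 1))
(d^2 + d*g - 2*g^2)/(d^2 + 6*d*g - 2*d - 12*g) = (d^2 + d*g - 2*g^2)/(d^2 + 6*d*g - 2*d - 12*g)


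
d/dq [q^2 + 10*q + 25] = 2*q + 10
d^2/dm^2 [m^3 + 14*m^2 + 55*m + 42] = 6*m + 28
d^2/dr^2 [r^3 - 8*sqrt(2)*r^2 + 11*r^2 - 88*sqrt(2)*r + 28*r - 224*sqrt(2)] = 6*r - 16*sqrt(2) + 22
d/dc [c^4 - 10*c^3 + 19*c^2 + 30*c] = 4*c^3 - 30*c^2 + 38*c + 30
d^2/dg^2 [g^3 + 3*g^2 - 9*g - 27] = 6*g + 6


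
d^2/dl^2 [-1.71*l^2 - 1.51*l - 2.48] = -3.42000000000000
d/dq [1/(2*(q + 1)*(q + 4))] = (-q - 5/2)/(q^4 + 10*q^3 + 33*q^2 + 40*q + 16)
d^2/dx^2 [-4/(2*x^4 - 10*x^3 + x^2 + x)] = 8*(x*(12*x^2 - 30*x + 1)*(2*x^3 - 10*x^2 + x + 1) - (8*x^3 - 30*x^2 + 2*x + 1)^2)/(x^3*(2*x^3 - 10*x^2 + x + 1)^3)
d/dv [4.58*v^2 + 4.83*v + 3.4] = 9.16*v + 4.83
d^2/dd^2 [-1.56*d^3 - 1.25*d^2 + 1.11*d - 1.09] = -9.36*d - 2.5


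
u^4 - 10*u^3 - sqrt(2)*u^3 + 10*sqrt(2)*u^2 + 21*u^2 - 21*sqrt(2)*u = u*(u - 7)*(u - 3)*(u - sqrt(2))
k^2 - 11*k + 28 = (k - 7)*(k - 4)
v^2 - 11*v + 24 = (v - 8)*(v - 3)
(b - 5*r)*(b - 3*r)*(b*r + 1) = b^3*r - 8*b^2*r^2 + b^2 + 15*b*r^3 - 8*b*r + 15*r^2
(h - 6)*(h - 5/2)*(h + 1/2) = h^3 - 8*h^2 + 43*h/4 + 15/2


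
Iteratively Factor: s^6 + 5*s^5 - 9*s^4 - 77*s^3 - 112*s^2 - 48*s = (s + 1)*(s^5 + 4*s^4 - 13*s^3 - 64*s^2 - 48*s) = s*(s + 1)*(s^4 + 4*s^3 - 13*s^2 - 64*s - 48) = s*(s + 1)*(s + 3)*(s^3 + s^2 - 16*s - 16) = s*(s + 1)*(s + 3)*(s + 4)*(s^2 - 3*s - 4) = s*(s - 4)*(s + 1)*(s + 3)*(s + 4)*(s + 1)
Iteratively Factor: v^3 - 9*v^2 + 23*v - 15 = (v - 3)*(v^2 - 6*v + 5) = (v - 5)*(v - 3)*(v - 1)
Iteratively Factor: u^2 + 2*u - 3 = (u + 3)*(u - 1)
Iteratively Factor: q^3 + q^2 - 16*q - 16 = (q + 1)*(q^2 - 16) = (q + 1)*(q + 4)*(q - 4)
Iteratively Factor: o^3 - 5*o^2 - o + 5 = (o - 5)*(o^2 - 1) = (o - 5)*(o - 1)*(o + 1)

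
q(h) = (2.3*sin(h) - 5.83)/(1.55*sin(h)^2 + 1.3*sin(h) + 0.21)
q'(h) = (-3.1*sin(h)*cos(h) - 1.3*cos(h))*(2.3*sin(h) - 5.83)/(1.55*sin(h)^2 + 1.3*sin(h) + 0.21)^2 + 2.3*cos(h)/(1.55*sin(h)^2 + 1.3*sin(h) + 0.21) = (-3.565*sin(h)^2 + 18.073*sin(h) + 8.062)*cos(h)/(2.4025*sin(h)^4 + 4.03*sin(h)^3 + 2.341*sin(h)^2 + 0.546*sin(h) + 0.0441)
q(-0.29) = 185.38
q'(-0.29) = 2036.18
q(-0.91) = -51.05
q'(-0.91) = -230.58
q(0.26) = -8.10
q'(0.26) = 28.83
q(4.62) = -17.95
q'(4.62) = 6.07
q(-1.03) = -33.24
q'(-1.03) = -93.95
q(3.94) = -100.99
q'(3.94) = 854.32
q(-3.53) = -5.36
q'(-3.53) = -15.58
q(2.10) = -1.55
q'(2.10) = -1.71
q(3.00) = -12.97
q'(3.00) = -57.96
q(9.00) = -4.84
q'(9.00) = -13.34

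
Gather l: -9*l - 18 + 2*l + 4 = -7*l - 14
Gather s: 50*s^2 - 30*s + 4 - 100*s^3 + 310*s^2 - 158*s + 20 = -100*s^3 + 360*s^2 - 188*s + 24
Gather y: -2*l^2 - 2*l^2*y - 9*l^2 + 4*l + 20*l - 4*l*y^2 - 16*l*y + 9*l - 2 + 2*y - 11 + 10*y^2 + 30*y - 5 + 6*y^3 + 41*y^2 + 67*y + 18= -11*l^2 + 33*l + 6*y^3 + y^2*(51 - 4*l) + y*(-2*l^2 - 16*l + 99)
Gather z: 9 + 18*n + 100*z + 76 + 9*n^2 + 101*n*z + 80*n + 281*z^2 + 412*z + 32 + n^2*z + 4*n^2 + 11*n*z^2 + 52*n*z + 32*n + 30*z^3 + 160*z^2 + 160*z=13*n^2 + 130*n + 30*z^3 + z^2*(11*n + 441) + z*(n^2 + 153*n + 672) + 117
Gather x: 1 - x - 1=-x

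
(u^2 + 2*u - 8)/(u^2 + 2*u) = (u^2 + 2*u - 8)/(u*(u + 2))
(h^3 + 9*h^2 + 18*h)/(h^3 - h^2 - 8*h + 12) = h*(h + 6)/(h^2 - 4*h + 4)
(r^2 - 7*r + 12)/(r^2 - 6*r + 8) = (r - 3)/(r - 2)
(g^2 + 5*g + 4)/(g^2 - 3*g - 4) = (g + 4)/(g - 4)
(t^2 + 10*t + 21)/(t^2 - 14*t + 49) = (t^2 + 10*t + 21)/(t^2 - 14*t + 49)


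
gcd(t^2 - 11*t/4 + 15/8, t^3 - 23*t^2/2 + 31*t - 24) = t - 3/2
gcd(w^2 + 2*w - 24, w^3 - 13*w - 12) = w - 4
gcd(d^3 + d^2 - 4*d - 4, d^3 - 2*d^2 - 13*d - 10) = d^2 + 3*d + 2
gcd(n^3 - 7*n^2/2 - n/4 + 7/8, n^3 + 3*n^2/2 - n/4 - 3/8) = n^2 - 1/4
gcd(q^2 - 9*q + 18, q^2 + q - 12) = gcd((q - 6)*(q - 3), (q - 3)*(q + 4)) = q - 3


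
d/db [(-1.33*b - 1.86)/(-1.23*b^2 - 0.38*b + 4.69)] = (1.6359*b^2 + 0.5054*b - (1.33*b + 1.86)*(2.46*b + 0.38) - 6.2377)/(1.23*b^2 + 0.38*b - 4.69)^2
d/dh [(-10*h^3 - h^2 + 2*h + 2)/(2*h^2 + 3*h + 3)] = h*(-20*h^3 - 60*h^2 - 97*h - 14)/(4*h^4 + 12*h^3 + 21*h^2 + 18*h + 9)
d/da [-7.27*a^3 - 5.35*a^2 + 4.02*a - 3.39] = -21.81*a^2 - 10.7*a + 4.02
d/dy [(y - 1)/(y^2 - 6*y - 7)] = (y^2 - 6*y - 2*(y - 3)*(y - 1) - 7)/(-y^2 + 6*y + 7)^2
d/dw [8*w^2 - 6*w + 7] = 16*w - 6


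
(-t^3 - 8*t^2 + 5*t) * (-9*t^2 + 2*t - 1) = 9*t^5 + 70*t^4 - 60*t^3 + 18*t^2 - 5*t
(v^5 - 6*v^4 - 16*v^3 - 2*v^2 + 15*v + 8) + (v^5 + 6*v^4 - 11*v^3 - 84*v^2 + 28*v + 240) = 2*v^5 - 27*v^3 - 86*v^2 + 43*v + 248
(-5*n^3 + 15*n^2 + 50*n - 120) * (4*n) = -20*n^4 + 60*n^3 + 200*n^2 - 480*n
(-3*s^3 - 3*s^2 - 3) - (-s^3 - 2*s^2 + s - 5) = -2*s^3 - s^2 - s + 2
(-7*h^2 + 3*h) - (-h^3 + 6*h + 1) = h^3 - 7*h^2 - 3*h - 1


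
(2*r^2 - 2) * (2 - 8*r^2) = -16*r^4 + 20*r^2 - 4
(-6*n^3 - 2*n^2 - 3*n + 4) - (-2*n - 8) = -6*n^3 - 2*n^2 - n + 12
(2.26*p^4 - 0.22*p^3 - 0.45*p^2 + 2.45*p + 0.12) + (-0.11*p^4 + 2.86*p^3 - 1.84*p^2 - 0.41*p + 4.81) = 2.15*p^4 + 2.64*p^3 - 2.29*p^2 + 2.04*p + 4.93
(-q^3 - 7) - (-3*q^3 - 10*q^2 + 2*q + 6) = 2*q^3 + 10*q^2 - 2*q - 13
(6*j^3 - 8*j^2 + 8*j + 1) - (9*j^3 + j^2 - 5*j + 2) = -3*j^3 - 9*j^2 + 13*j - 1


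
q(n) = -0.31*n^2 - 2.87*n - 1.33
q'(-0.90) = -2.31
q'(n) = -0.62*n - 2.87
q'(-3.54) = -0.68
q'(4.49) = -5.65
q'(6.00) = -6.59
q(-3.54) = 4.95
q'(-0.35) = -2.65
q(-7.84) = 2.12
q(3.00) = -12.73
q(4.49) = -20.47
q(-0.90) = 1.00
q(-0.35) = -0.36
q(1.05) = -4.69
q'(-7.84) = 1.99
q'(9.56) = -8.80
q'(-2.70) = -1.20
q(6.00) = -29.71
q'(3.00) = -4.73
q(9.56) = -57.10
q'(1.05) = -3.52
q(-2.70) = 4.16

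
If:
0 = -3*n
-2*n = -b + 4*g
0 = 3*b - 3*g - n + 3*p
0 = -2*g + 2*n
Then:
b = 0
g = 0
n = 0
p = 0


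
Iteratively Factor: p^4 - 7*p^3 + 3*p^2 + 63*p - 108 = (p - 4)*(p^3 - 3*p^2 - 9*p + 27) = (p - 4)*(p - 3)*(p^2 - 9) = (p - 4)*(p - 3)^2*(p + 3)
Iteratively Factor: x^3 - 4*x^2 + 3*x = (x - 3)*(x^2 - x) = (x - 3)*(x - 1)*(x)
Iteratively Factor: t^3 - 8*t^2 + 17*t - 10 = (t - 1)*(t^2 - 7*t + 10) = (t - 5)*(t - 1)*(t - 2)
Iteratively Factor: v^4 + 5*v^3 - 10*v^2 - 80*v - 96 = (v + 4)*(v^3 + v^2 - 14*v - 24) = (v + 3)*(v + 4)*(v^2 - 2*v - 8) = (v + 2)*(v + 3)*(v + 4)*(v - 4)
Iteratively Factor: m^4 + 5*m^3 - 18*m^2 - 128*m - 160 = (m + 4)*(m^3 + m^2 - 22*m - 40) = (m + 4)^2*(m^2 - 3*m - 10) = (m + 2)*(m + 4)^2*(m - 5)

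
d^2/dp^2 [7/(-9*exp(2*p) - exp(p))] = 7*((9*exp(p) + 1)*(36*exp(p) + 1) - 2*(18*exp(p) + 1)^2)*exp(-p)/(9*exp(p) + 1)^3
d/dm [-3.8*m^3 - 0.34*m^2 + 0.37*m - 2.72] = -11.4*m^2 - 0.68*m + 0.37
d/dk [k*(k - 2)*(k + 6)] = 3*k^2 + 8*k - 12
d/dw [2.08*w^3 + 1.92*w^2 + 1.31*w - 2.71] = 6.24*w^2 + 3.84*w + 1.31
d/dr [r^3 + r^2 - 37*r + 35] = 3*r^2 + 2*r - 37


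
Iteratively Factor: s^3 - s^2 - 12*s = (s + 3)*(s^2 - 4*s) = (s - 4)*(s + 3)*(s)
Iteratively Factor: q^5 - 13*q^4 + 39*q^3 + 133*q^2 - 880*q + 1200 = (q - 5)*(q^4 - 8*q^3 - q^2 + 128*q - 240) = (q - 5)*(q - 3)*(q^3 - 5*q^2 - 16*q + 80) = (q - 5)*(q - 4)*(q - 3)*(q^2 - q - 20) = (q - 5)*(q - 4)*(q - 3)*(q + 4)*(q - 5)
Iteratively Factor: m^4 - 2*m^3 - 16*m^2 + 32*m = (m - 4)*(m^3 + 2*m^2 - 8*m) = (m - 4)*(m + 4)*(m^2 - 2*m) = m*(m - 4)*(m + 4)*(m - 2)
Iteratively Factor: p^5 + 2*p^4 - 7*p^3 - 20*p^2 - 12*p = (p + 2)*(p^4 - 7*p^2 - 6*p) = p*(p + 2)*(p^3 - 7*p - 6) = p*(p - 3)*(p + 2)*(p^2 + 3*p + 2) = p*(p - 3)*(p + 1)*(p + 2)*(p + 2)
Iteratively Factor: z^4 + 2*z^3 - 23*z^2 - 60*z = (z - 5)*(z^3 + 7*z^2 + 12*z) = (z - 5)*(z + 4)*(z^2 + 3*z) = z*(z - 5)*(z + 4)*(z + 3)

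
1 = 1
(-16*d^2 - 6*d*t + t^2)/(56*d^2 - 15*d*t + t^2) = (2*d + t)/(-7*d + t)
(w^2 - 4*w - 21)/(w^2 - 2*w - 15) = (w - 7)/(w - 5)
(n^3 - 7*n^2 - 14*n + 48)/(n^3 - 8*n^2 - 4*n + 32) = (n + 3)/(n + 2)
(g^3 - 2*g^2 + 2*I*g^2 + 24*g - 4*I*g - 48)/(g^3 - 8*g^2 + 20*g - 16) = (g^2 + 2*I*g + 24)/(g^2 - 6*g + 8)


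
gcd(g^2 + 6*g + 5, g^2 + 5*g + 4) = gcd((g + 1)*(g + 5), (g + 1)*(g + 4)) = g + 1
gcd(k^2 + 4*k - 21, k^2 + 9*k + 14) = k + 7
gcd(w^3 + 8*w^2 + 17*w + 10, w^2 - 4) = w + 2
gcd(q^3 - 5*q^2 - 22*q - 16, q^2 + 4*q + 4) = q + 2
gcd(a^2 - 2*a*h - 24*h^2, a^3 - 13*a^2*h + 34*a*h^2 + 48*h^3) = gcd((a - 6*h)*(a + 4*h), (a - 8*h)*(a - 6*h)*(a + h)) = a - 6*h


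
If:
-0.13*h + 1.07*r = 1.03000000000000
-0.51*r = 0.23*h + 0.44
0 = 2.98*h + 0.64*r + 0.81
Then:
No Solution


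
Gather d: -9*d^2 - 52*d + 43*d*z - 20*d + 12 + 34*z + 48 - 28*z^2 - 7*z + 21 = -9*d^2 + d*(43*z - 72) - 28*z^2 + 27*z + 81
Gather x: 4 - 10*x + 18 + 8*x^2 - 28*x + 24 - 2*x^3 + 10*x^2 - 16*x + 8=-2*x^3 + 18*x^2 - 54*x + 54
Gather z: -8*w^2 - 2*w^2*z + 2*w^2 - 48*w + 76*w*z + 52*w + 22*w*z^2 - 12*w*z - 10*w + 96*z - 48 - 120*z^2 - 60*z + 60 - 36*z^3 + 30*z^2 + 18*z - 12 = -6*w^2 - 6*w - 36*z^3 + z^2*(22*w - 90) + z*(-2*w^2 + 64*w + 54)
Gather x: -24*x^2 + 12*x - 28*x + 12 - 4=-24*x^2 - 16*x + 8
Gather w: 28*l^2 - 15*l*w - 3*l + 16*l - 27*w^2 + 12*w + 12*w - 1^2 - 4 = 28*l^2 + 13*l - 27*w^2 + w*(24 - 15*l) - 5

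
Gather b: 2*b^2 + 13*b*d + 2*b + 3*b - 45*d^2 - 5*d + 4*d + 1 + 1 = 2*b^2 + b*(13*d + 5) - 45*d^2 - d + 2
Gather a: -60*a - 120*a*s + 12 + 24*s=a*(-120*s - 60) + 24*s + 12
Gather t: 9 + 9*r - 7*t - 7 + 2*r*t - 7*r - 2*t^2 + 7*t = 2*r*t + 2*r - 2*t^2 + 2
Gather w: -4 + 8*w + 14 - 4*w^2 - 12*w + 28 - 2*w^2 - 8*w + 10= -6*w^2 - 12*w + 48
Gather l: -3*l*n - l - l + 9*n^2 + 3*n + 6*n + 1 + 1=l*(-3*n - 2) + 9*n^2 + 9*n + 2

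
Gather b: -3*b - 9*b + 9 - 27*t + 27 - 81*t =-12*b - 108*t + 36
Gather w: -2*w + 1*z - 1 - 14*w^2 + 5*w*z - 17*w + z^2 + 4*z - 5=-14*w^2 + w*(5*z - 19) + z^2 + 5*z - 6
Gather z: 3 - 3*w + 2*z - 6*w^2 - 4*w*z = -6*w^2 - 3*w + z*(2 - 4*w) + 3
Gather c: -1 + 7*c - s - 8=7*c - s - 9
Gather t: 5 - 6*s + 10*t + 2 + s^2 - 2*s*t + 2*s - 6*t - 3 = s^2 - 4*s + t*(4 - 2*s) + 4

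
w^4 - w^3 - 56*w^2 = w^2*(w - 8)*(w + 7)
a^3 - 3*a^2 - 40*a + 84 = (a - 7)*(a - 2)*(a + 6)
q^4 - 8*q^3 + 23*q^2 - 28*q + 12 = (q - 3)*(q - 2)^2*(q - 1)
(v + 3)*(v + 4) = v^2 + 7*v + 12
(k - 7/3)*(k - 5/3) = k^2 - 4*k + 35/9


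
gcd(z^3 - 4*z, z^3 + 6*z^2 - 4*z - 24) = z^2 - 4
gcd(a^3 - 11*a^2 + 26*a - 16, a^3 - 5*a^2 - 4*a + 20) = a - 2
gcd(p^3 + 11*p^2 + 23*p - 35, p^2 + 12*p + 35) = p^2 + 12*p + 35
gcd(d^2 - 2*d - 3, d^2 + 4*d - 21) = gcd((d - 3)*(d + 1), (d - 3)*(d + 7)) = d - 3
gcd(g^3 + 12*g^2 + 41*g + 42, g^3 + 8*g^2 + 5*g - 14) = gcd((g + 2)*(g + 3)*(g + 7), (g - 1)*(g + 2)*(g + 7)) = g^2 + 9*g + 14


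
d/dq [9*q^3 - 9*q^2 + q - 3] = 27*q^2 - 18*q + 1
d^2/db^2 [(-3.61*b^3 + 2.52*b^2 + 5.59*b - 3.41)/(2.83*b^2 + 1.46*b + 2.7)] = (-7.105427357601e-15*b^4 + 108.493098*b^3 - 364.777734*b^2 - 498.717168*b + 30.244148)/(22.665187*b^6 + 35.078982*b^5 + 82.969374*b^4 + 70.047296*b^3 + 79.15806*b^2 + 31.9302*b + 19.683)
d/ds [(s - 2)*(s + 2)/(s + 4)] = (s^2 + 8*s + 4)/(s^2 + 8*s + 16)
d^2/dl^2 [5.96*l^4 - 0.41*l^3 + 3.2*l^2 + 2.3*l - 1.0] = 71.52*l^2 - 2.46*l + 6.4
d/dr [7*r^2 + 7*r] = 14*r + 7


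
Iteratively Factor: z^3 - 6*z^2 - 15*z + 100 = (z - 5)*(z^2 - z - 20) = (z - 5)*(z + 4)*(z - 5)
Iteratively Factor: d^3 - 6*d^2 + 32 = (d - 4)*(d^2 - 2*d - 8) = (d - 4)^2*(d + 2)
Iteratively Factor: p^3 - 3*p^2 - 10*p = (p + 2)*(p^2 - 5*p) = p*(p + 2)*(p - 5)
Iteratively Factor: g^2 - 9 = (g - 3)*(g + 3)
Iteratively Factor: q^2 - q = (q - 1)*(q)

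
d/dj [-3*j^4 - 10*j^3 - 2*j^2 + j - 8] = -12*j^3 - 30*j^2 - 4*j + 1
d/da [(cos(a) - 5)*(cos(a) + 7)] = -2*(cos(a) + 1)*sin(a)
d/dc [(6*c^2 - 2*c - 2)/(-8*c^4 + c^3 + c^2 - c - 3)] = 2*((1 - 6*c)*(8*c^4 - c^3 - c^2 + c + 3) - (-3*c^2 + c + 1)*(32*c^3 - 3*c^2 - 2*c + 1))/(8*c^4 - c^3 - c^2 + c + 3)^2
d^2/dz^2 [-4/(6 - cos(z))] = 4*(sin(z)^2 - 6*cos(z) + 1)/(cos(z) - 6)^3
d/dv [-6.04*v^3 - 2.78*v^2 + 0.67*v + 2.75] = -18.12*v^2 - 5.56*v + 0.67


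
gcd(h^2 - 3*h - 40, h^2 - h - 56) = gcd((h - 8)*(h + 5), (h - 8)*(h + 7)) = h - 8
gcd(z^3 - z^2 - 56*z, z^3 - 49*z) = z^2 + 7*z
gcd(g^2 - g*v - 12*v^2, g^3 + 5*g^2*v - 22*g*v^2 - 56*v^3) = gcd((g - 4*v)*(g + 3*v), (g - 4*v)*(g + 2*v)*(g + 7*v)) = -g + 4*v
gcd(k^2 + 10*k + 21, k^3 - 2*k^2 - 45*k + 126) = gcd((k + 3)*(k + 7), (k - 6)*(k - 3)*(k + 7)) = k + 7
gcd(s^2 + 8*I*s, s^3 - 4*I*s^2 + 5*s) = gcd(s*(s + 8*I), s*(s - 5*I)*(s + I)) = s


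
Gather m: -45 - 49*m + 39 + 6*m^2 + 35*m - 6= 6*m^2 - 14*m - 12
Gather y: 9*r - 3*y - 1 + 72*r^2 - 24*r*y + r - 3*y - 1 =72*r^2 + 10*r + y*(-24*r - 6) - 2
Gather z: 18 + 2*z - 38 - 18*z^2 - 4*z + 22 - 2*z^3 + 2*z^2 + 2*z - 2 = -2*z^3 - 16*z^2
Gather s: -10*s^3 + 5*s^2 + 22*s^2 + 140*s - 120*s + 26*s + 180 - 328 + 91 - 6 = -10*s^3 + 27*s^2 + 46*s - 63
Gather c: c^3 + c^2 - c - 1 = c^3 + c^2 - c - 1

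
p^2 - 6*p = p*(p - 6)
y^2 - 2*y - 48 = (y - 8)*(y + 6)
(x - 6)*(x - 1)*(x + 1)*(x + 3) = x^4 - 3*x^3 - 19*x^2 + 3*x + 18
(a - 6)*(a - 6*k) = a^2 - 6*a*k - 6*a + 36*k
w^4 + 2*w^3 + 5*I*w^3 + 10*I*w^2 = w^2*(w + 2)*(w + 5*I)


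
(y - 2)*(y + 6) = y^2 + 4*y - 12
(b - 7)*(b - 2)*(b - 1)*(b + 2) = b^4 - 8*b^3 + 3*b^2 + 32*b - 28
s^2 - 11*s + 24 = (s - 8)*(s - 3)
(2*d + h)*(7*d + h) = 14*d^2 + 9*d*h + h^2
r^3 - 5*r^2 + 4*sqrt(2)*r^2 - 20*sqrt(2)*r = r*(r - 5)*(r + 4*sqrt(2))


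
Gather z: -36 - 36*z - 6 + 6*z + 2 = -30*z - 40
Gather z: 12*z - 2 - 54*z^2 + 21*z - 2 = -54*z^2 + 33*z - 4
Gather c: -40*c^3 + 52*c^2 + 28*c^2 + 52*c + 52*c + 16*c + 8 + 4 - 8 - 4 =-40*c^3 + 80*c^2 + 120*c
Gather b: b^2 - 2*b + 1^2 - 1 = b^2 - 2*b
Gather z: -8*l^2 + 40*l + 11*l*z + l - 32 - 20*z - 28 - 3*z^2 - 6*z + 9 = -8*l^2 + 41*l - 3*z^2 + z*(11*l - 26) - 51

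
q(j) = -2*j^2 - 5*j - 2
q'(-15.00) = 55.00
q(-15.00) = -377.00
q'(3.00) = -17.00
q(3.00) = -35.00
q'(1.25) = -10.00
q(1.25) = -11.38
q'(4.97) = -24.88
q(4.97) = -76.25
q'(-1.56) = 1.24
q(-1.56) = 0.93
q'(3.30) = -18.20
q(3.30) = -40.28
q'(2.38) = -14.52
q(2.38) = -25.23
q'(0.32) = -6.28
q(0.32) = -3.80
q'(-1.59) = 1.36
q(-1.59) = 0.89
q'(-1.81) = 2.24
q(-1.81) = 0.50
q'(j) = -4*j - 5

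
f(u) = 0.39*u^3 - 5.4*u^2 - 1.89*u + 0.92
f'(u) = 1.17*u^2 - 10.8*u - 1.89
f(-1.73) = -13.99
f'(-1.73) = 20.30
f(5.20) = -100.09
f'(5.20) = -26.41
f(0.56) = -1.76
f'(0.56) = -7.57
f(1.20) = -8.45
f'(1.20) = -13.17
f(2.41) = -29.54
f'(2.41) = -21.12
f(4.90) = -92.11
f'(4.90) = -26.72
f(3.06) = -44.25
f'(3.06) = -23.98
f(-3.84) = -93.53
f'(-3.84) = 56.83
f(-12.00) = -1427.92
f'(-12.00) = 296.19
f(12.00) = -125.44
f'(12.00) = 36.99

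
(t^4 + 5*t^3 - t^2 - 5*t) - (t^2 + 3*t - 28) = t^4 + 5*t^3 - 2*t^2 - 8*t + 28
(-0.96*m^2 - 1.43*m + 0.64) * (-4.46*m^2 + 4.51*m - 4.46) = 4.2816*m^4 + 2.0482*m^3 - 5.0221*m^2 + 9.2642*m - 2.8544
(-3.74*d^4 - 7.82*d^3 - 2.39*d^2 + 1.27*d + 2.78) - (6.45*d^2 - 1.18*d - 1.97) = -3.74*d^4 - 7.82*d^3 - 8.84*d^2 + 2.45*d + 4.75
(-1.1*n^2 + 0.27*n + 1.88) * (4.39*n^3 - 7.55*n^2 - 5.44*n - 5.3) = -4.829*n^5 + 9.4903*n^4 + 12.1987*n^3 - 9.8328*n^2 - 11.6582*n - 9.964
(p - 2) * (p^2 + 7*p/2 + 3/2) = p^3 + 3*p^2/2 - 11*p/2 - 3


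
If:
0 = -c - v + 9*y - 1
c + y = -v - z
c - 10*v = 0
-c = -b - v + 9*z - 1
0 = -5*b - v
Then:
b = 1/252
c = -25/126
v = -5/252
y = 197/2268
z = 149/1134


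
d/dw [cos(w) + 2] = -sin(w)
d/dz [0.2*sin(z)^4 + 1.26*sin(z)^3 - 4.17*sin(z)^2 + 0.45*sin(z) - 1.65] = (0.8*sin(z)^3 + 3.78*sin(z)^2 - 8.34*sin(z) + 0.45)*cos(z)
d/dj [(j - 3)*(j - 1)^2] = (j - 1)*(3*j - 7)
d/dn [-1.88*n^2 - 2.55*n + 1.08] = -3.76*n - 2.55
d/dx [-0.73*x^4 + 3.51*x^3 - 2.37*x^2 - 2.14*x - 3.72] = -2.92*x^3 + 10.53*x^2 - 4.74*x - 2.14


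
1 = 1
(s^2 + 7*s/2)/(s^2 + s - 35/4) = 2*s/(2*s - 5)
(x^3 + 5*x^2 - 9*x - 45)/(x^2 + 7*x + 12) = (x^2 + 2*x - 15)/(x + 4)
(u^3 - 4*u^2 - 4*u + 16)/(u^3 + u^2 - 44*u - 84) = (u^2 - 6*u + 8)/(u^2 - u - 42)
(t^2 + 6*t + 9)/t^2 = 1 + 6/t + 9/t^2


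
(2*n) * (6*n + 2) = 12*n^2 + 4*n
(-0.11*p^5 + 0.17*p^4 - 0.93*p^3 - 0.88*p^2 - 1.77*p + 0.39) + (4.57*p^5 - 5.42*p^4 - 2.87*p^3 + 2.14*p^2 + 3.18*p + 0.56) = 4.46*p^5 - 5.25*p^4 - 3.8*p^3 + 1.26*p^2 + 1.41*p + 0.95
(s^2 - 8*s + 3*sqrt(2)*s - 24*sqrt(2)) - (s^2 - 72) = -8*s + 3*sqrt(2)*s - 24*sqrt(2) + 72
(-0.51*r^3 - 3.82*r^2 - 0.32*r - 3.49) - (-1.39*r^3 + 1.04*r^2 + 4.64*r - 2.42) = 0.88*r^3 - 4.86*r^2 - 4.96*r - 1.07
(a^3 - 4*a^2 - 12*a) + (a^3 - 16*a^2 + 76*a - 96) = 2*a^3 - 20*a^2 + 64*a - 96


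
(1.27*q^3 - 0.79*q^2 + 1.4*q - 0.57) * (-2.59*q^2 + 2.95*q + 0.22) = -3.2893*q^5 + 5.7926*q^4 - 5.6771*q^3 + 5.4325*q^2 - 1.3735*q - 0.1254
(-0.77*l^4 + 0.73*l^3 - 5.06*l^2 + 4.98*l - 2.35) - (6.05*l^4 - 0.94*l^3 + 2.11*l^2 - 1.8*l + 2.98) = -6.82*l^4 + 1.67*l^3 - 7.17*l^2 + 6.78*l - 5.33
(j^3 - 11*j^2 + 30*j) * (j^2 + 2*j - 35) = j^5 - 9*j^4 - 27*j^3 + 445*j^2 - 1050*j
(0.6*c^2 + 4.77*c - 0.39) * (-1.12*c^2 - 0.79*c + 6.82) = -0.672*c^4 - 5.8164*c^3 + 0.7605*c^2 + 32.8395*c - 2.6598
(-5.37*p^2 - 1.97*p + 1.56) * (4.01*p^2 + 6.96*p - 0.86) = -21.5337*p^4 - 45.2749*p^3 - 2.8374*p^2 + 12.5518*p - 1.3416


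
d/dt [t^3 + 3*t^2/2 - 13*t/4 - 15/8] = 3*t^2 + 3*t - 13/4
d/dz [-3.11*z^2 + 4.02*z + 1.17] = 4.02 - 6.22*z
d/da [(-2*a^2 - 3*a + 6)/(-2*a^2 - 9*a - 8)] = 2*(6*a^2 + 28*a + 39)/(4*a^4 + 36*a^3 + 113*a^2 + 144*a + 64)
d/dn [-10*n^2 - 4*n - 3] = -20*n - 4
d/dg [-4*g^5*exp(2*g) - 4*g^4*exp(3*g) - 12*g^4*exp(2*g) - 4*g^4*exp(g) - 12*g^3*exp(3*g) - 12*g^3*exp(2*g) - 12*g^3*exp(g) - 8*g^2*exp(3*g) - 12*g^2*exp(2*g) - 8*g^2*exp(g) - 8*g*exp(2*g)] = 4*(-2*g^5*exp(g) - 3*g^4*exp(2*g) - 11*g^4*exp(g) - g^4 - 13*g^3*exp(2*g) - 18*g^3*exp(g) - 7*g^3 - 15*g^2*exp(2*g) - 15*g^2*exp(g) - 11*g^2 - 4*g*exp(2*g) - 10*g*exp(g) - 4*g - 2*exp(g))*exp(g)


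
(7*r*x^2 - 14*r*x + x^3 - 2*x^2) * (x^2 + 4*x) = 7*r*x^4 + 14*r*x^3 - 56*r*x^2 + x^5 + 2*x^4 - 8*x^3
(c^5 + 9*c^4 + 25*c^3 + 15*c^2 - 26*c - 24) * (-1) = -c^5 - 9*c^4 - 25*c^3 - 15*c^2 + 26*c + 24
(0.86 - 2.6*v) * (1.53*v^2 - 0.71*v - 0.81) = -3.978*v^3 + 3.1618*v^2 + 1.4954*v - 0.6966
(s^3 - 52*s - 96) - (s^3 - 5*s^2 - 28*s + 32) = 5*s^2 - 24*s - 128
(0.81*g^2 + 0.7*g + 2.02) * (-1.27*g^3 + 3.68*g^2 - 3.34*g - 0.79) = -1.0287*g^5 + 2.0918*g^4 - 2.6948*g^3 + 4.4557*g^2 - 7.2998*g - 1.5958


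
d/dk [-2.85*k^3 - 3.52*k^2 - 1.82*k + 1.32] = -8.55*k^2 - 7.04*k - 1.82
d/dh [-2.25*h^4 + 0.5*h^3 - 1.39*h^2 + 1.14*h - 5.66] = -9.0*h^3 + 1.5*h^2 - 2.78*h + 1.14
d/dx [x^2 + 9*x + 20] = 2*x + 9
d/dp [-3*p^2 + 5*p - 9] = 5 - 6*p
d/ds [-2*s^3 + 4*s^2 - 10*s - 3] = -6*s^2 + 8*s - 10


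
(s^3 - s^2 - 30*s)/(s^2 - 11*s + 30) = s*(s + 5)/(s - 5)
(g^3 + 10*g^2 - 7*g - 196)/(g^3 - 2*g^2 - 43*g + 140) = (g + 7)/(g - 5)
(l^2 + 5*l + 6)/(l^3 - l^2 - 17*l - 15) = (l + 2)/(l^2 - 4*l - 5)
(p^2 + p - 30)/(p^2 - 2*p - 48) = (p - 5)/(p - 8)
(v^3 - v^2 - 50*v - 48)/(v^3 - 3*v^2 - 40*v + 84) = (v^2 - 7*v - 8)/(v^2 - 9*v + 14)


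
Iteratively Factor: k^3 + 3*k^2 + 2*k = (k + 1)*(k^2 + 2*k) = k*(k + 1)*(k + 2)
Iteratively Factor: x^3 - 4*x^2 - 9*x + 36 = (x + 3)*(x^2 - 7*x + 12) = (x - 4)*(x + 3)*(x - 3)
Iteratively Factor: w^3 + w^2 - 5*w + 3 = (w - 1)*(w^2 + 2*w - 3) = (w - 1)*(w + 3)*(w - 1)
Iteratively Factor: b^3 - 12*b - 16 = (b - 4)*(b^2 + 4*b + 4) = (b - 4)*(b + 2)*(b + 2)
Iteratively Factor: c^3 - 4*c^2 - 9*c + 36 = (c - 3)*(c^2 - c - 12) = (c - 3)*(c + 3)*(c - 4)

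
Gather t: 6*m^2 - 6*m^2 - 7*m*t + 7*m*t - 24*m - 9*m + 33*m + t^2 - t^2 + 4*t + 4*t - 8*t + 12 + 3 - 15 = 0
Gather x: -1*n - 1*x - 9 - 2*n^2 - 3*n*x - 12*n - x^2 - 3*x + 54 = -2*n^2 - 13*n - x^2 + x*(-3*n - 4) + 45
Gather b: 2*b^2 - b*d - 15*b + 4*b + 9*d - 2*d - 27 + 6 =2*b^2 + b*(-d - 11) + 7*d - 21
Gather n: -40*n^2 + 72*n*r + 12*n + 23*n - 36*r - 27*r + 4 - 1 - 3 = -40*n^2 + n*(72*r + 35) - 63*r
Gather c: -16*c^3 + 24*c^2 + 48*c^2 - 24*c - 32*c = -16*c^3 + 72*c^2 - 56*c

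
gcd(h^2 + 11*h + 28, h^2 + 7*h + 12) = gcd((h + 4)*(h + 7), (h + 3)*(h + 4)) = h + 4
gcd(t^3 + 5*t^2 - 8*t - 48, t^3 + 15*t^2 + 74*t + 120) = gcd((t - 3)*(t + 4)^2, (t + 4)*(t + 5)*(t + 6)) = t + 4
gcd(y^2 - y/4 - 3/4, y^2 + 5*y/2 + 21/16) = y + 3/4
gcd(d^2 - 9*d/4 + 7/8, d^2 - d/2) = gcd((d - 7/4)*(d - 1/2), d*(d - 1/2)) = d - 1/2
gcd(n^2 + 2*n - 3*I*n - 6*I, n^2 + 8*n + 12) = n + 2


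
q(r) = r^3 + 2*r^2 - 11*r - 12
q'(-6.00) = 73.00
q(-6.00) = -90.00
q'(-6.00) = 73.00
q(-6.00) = -90.00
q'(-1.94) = -7.47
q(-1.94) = 9.57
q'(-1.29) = -11.17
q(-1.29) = 3.37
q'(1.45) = 1.11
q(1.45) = -20.70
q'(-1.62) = -9.61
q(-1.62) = 6.82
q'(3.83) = 48.33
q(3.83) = 31.39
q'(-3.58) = 13.13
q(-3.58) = 7.13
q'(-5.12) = 47.16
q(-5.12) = -37.47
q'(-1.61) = -9.66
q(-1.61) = 6.72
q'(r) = 3*r^2 + 4*r - 11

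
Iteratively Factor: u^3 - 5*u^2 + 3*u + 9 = (u - 3)*(u^2 - 2*u - 3) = (u - 3)*(u + 1)*(u - 3)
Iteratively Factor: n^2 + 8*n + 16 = (n + 4)*(n + 4)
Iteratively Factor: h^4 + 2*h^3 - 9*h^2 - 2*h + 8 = (h - 1)*(h^3 + 3*h^2 - 6*h - 8) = (h - 1)*(h + 1)*(h^2 + 2*h - 8) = (h - 2)*(h - 1)*(h + 1)*(h + 4)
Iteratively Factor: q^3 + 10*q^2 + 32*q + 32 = (q + 2)*(q^2 + 8*q + 16) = (q + 2)*(q + 4)*(q + 4)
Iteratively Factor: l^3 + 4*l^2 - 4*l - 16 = (l - 2)*(l^2 + 6*l + 8) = (l - 2)*(l + 2)*(l + 4)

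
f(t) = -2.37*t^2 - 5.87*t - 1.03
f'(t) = -4.74*t - 5.87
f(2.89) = -37.79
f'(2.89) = -19.57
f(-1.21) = 2.60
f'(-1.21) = -0.13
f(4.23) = -68.27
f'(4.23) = -25.92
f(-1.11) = 2.57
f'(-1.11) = -0.61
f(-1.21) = 2.60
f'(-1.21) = -0.13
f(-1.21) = 2.60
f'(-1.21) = -0.13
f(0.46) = -4.23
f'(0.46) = -8.05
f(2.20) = -25.41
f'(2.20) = -16.30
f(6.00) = -121.57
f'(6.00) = -34.31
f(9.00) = -245.83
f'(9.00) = -48.53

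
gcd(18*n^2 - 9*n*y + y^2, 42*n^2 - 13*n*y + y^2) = -6*n + y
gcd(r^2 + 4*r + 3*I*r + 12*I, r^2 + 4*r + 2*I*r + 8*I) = r + 4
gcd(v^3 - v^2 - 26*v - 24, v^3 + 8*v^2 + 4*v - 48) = v + 4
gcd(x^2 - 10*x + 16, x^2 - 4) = x - 2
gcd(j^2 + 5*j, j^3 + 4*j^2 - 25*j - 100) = j + 5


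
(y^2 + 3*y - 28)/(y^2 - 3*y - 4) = (y + 7)/(y + 1)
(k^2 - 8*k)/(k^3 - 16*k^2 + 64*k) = 1/(k - 8)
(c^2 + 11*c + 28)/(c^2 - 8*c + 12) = (c^2 + 11*c + 28)/(c^2 - 8*c + 12)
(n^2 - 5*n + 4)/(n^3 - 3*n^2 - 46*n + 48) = (n - 4)/(n^2 - 2*n - 48)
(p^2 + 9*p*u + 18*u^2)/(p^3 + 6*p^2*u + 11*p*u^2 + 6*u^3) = (p + 6*u)/(p^2 + 3*p*u + 2*u^2)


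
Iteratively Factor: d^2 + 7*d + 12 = (d + 4)*(d + 3)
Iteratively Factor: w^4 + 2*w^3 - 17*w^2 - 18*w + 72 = (w - 2)*(w^3 + 4*w^2 - 9*w - 36) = (w - 2)*(w + 4)*(w^2 - 9) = (w - 2)*(w + 3)*(w + 4)*(w - 3)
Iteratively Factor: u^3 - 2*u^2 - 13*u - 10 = (u - 5)*(u^2 + 3*u + 2) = (u - 5)*(u + 1)*(u + 2)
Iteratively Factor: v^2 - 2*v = (v - 2)*(v)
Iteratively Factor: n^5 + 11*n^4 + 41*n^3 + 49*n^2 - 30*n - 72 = (n + 4)*(n^4 + 7*n^3 + 13*n^2 - 3*n - 18) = (n + 3)*(n + 4)*(n^3 + 4*n^2 + n - 6) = (n + 3)^2*(n + 4)*(n^2 + n - 2) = (n - 1)*(n + 3)^2*(n + 4)*(n + 2)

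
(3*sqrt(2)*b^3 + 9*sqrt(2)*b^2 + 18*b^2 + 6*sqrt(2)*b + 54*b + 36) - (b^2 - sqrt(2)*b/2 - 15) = 3*sqrt(2)*b^3 + 9*sqrt(2)*b^2 + 17*b^2 + 13*sqrt(2)*b/2 + 54*b + 51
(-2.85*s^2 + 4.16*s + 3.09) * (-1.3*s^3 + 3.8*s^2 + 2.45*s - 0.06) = 3.705*s^5 - 16.238*s^4 + 4.8085*s^3 + 22.105*s^2 + 7.3209*s - 0.1854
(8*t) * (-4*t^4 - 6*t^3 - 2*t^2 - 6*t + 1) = -32*t^5 - 48*t^4 - 16*t^3 - 48*t^2 + 8*t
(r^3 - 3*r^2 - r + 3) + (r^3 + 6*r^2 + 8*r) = 2*r^3 + 3*r^2 + 7*r + 3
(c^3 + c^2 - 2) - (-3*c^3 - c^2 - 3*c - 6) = 4*c^3 + 2*c^2 + 3*c + 4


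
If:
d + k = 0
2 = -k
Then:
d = 2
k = -2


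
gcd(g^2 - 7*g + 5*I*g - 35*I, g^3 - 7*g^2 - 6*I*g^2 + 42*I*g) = g - 7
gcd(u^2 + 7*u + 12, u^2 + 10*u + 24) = u + 4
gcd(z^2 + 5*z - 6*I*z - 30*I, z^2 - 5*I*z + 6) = z - 6*I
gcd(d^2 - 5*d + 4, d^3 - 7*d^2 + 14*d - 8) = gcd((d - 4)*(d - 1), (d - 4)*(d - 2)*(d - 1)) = d^2 - 5*d + 4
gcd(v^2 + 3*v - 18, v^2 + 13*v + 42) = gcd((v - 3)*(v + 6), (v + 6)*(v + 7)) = v + 6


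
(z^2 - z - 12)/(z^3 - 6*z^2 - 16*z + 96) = (z + 3)/(z^2 - 2*z - 24)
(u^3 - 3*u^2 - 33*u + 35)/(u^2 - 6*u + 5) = (u^2 - 2*u - 35)/(u - 5)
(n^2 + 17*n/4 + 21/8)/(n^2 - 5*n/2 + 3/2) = (8*n^2 + 34*n + 21)/(4*(2*n^2 - 5*n + 3))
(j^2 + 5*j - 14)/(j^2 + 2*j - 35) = (j - 2)/(j - 5)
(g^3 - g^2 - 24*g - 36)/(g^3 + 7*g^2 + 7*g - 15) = (g^2 - 4*g - 12)/(g^2 + 4*g - 5)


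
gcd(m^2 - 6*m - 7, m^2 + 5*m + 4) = m + 1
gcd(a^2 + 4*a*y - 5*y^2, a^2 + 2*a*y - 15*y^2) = a + 5*y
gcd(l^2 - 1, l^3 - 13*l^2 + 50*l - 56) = 1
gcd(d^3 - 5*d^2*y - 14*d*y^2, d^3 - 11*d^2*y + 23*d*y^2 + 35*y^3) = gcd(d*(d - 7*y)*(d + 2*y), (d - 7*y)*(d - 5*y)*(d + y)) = -d + 7*y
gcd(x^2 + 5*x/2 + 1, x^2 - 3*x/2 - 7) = x + 2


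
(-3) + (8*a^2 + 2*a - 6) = 8*a^2 + 2*a - 9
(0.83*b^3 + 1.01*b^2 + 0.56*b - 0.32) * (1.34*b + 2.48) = 1.1122*b^4 + 3.4118*b^3 + 3.2552*b^2 + 0.96*b - 0.7936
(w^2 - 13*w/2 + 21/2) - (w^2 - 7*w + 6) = w/2 + 9/2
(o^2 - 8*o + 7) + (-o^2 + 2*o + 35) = 42 - 6*o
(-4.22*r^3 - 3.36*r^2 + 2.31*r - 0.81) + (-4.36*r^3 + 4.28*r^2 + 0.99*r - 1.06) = -8.58*r^3 + 0.92*r^2 + 3.3*r - 1.87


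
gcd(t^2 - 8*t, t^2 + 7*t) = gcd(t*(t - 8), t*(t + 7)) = t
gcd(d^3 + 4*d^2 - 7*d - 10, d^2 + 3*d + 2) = d + 1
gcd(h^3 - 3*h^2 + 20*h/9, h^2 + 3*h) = h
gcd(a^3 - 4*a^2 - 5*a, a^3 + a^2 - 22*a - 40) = a - 5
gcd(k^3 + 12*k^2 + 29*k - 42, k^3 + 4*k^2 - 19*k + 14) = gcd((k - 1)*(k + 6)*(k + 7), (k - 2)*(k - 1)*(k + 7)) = k^2 + 6*k - 7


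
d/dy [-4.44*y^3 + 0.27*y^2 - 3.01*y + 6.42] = -13.32*y^2 + 0.54*y - 3.01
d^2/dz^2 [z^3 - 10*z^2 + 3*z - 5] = 6*z - 20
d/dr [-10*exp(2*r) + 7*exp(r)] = (7 - 20*exp(r))*exp(r)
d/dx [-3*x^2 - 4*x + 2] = -6*x - 4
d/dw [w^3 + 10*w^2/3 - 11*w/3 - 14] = 3*w^2 + 20*w/3 - 11/3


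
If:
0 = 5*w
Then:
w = 0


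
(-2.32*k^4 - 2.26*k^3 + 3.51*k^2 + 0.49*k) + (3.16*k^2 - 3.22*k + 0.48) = -2.32*k^4 - 2.26*k^3 + 6.67*k^2 - 2.73*k + 0.48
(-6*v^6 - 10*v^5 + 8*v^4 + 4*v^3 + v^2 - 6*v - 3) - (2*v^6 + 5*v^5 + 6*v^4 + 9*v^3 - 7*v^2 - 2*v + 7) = -8*v^6 - 15*v^5 + 2*v^4 - 5*v^3 + 8*v^2 - 4*v - 10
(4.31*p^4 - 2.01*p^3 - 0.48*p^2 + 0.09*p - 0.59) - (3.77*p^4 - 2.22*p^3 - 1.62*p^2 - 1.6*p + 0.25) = 0.54*p^4 + 0.21*p^3 + 1.14*p^2 + 1.69*p - 0.84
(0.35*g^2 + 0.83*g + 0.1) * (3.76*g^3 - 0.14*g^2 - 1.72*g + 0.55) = 1.316*g^5 + 3.0718*g^4 - 0.3422*g^3 - 1.2491*g^2 + 0.2845*g + 0.055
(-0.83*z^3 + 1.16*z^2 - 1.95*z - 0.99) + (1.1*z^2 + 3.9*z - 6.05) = -0.83*z^3 + 2.26*z^2 + 1.95*z - 7.04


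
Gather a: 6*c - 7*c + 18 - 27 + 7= -c - 2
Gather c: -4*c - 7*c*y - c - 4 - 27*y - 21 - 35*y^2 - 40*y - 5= c*(-7*y - 5) - 35*y^2 - 67*y - 30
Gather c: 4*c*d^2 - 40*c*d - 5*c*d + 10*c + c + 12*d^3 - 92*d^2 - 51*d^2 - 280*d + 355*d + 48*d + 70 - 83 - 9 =c*(4*d^2 - 45*d + 11) + 12*d^3 - 143*d^2 + 123*d - 22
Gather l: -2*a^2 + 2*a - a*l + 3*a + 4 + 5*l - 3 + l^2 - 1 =-2*a^2 + 5*a + l^2 + l*(5 - a)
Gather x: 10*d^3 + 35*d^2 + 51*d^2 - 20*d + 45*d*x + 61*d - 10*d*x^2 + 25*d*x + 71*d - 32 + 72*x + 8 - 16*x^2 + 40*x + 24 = 10*d^3 + 86*d^2 + 112*d + x^2*(-10*d - 16) + x*(70*d + 112)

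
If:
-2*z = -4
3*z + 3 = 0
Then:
No Solution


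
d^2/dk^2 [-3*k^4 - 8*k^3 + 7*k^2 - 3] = -36*k^2 - 48*k + 14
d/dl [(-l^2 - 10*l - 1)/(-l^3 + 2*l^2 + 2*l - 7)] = (-l^4 - 20*l^3 + 15*l^2 + 18*l + 72)/(l^6 - 4*l^5 + 22*l^3 - 24*l^2 - 28*l + 49)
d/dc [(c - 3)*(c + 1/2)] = 2*c - 5/2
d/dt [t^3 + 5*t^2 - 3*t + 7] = 3*t^2 + 10*t - 3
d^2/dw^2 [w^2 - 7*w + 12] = 2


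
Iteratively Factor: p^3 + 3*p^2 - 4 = (p + 2)*(p^2 + p - 2) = (p - 1)*(p + 2)*(p + 2)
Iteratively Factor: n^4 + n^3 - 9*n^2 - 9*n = (n)*(n^3 + n^2 - 9*n - 9) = n*(n + 1)*(n^2 - 9) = n*(n - 3)*(n + 1)*(n + 3)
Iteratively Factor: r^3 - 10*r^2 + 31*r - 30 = (r - 5)*(r^2 - 5*r + 6) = (r - 5)*(r - 3)*(r - 2)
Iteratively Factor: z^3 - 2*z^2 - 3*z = (z)*(z^2 - 2*z - 3) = z*(z + 1)*(z - 3)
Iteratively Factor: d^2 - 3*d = (d - 3)*(d)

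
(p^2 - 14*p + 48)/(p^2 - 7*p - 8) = (p - 6)/(p + 1)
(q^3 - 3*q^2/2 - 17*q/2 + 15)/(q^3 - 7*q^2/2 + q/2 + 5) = (q + 3)/(q + 1)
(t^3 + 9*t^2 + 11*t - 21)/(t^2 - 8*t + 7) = (t^2 + 10*t + 21)/(t - 7)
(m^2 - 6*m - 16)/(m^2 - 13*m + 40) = (m + 2)/(m - 5)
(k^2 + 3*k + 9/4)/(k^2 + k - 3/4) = (2*k + 3)/(2*k - 1)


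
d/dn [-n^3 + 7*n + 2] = 7 - 3*n^2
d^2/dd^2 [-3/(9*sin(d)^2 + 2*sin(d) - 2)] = 6*(162*sin(d)^4 + 27*sin(d)^3 - 205*sin(d)^2 - 52*sin(d) - 22)/(9*sin(d)^2 + 2*sin(d) - 2)^3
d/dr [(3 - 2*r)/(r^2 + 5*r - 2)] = (2*r^2 - 6*r - 11)/(r^4 + 10*r^3 + 21*r^2 - 20*r + 4)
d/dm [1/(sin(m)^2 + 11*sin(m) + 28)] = -(2*sin(m) + 11)*cos(m)/(sin(m)^2 + 11*sin(m) + 28)^2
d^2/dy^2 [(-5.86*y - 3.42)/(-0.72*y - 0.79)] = (8.88178419700125e-16*y - 3.12048)/(0.72*y + 0.79)^3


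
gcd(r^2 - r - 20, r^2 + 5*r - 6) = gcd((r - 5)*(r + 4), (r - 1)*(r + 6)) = 1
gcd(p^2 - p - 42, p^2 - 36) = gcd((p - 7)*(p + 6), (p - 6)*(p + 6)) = p + 6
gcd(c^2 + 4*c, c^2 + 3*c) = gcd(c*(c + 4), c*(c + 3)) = c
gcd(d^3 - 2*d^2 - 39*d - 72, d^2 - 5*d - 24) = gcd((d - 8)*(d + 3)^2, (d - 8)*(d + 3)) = d^2 - 5*d - 24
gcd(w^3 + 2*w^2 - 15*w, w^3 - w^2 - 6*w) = w^2 - 3*w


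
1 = 1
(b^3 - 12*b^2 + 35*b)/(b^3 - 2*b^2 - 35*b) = (b - 5)/(b + 5)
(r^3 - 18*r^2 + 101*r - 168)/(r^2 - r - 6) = (r^2 - 15*r + 56)/(r + 2)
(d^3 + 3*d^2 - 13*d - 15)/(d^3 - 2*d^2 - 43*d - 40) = (d - 3)/(d - 8)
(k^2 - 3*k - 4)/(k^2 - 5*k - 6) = (k - 4)/(k - 6)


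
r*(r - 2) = r^2 - 2*r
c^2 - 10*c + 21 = (c - 7)*(c - 3)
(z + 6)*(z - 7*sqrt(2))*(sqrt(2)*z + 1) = sqrt(2)*z^3 - 13*z^2 + 6*sqrt(2)*z^2 - 78*z - 7*sqrt(2)*z - 42*sqrt(2)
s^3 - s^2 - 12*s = s*(s - 4)*(s + 3)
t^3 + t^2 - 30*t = t*(t - 5)*(t + 6)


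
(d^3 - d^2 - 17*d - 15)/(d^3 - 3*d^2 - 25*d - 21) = (d - 5)/(d - 7)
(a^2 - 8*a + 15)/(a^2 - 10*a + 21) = (a - 5)/(a - 7)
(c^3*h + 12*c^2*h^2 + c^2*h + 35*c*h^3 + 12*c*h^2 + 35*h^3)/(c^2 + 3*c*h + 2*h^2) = h*(c^3 + 12*c^2*h + c^2 + 35*c*h^2 + 12*c*h + 35*h^2)/(c^2 + 3*c*h + 2*h^2)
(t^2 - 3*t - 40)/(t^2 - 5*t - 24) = (t + 5)/(t + 3)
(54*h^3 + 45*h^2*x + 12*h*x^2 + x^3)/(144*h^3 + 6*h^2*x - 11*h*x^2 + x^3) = (18*h^2 + 9*h*x + x^2)/(48*h^2 - 14*h*x + x^2)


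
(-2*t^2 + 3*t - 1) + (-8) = -2*t^2 + 3*t - 9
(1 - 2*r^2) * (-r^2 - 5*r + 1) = 2*r^4 + 10*r^3 - 3*r^2 - 5*r + 1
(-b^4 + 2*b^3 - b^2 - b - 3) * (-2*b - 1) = 2*b^5 - 3*b^4 + 3*b^2 + 7*b + 3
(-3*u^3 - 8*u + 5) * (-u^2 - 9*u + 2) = 3*u^5 + 27*u^4 + 2*u^3 + 67*u^2 - 61*u + 10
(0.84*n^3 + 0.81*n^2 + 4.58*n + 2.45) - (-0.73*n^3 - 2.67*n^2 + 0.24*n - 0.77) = 1.57*n^3 + 3.48*n^2 + 4.34*n + 3.22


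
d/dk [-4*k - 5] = -4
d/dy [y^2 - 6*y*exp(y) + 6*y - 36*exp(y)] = -6*y*exp(y) + 2*y - 42*exp(y) + 6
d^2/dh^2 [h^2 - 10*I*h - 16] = 2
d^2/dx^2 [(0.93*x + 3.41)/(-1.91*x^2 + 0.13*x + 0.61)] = ((0.93*x + 3.41)*(3.82*x - 0.13)*(7.64*x - 0.26) + (10.6578*x + 12.7844)*(-1.91*x^2 + 0.13*x + 0.61))/(-1.91*x^2 + 0.13*x + 0.61)^3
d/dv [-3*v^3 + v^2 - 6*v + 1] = -9*v^2 + 2*v - 6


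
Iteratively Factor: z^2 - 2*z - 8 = (z - 4)*(z + 2)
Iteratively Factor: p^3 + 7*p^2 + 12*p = (p + 4)*(p^2 + 3*p) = p*(p + 4)*(p + 3)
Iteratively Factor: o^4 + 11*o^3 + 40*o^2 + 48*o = (o)*(o^3 + 11*o^2 + 40*o + 48) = o*(o + 4)*(o^2 + 7*o + 12) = o*(o + 3)*(o + 4)*(o + 4)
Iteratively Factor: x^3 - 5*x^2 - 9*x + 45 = (x + 3)*(x^2 - 8*x + 15) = (x - 3)*(x + 3)*(x - 5)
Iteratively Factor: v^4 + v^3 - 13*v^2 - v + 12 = (v - 1)*(v^3 + 2*v^2 - 11*v - 12) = (v - 3)*(v - 1)*(v^2 + 5*v + 4) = (v - 3)*(v - 1)*(v + 4)*(v + 1)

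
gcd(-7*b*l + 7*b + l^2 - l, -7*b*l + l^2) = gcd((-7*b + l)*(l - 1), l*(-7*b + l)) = 7*b - l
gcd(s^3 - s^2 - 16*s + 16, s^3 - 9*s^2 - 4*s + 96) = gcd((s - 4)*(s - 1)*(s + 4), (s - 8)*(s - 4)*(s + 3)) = s - 4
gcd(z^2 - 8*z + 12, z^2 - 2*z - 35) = 1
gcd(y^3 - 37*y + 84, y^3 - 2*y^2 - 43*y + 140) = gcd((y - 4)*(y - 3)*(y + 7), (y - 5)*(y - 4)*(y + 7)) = y^2 + 3*y - 28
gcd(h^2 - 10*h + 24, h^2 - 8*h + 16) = h - 4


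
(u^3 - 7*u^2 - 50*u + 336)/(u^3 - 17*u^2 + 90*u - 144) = (u + 7)/(u - 3)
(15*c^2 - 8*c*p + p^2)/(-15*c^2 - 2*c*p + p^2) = (-3*c + p)/(3*c + p)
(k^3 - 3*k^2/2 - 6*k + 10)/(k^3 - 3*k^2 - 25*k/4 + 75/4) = 2*(k^2 - 4*k + 4)/(2*k^2 - 11*k + 15)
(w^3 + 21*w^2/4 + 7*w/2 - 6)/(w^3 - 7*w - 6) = (w^2 + 13*w/4 - 3)/(w^2 - 2*w - 3)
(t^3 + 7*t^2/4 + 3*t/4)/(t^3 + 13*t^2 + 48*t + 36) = t*(4*t + 3)/(4*(t^2 + 12*t + 36))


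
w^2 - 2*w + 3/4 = (w - 3/2)*(w - 1/2)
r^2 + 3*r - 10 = (r - 2)*(r + 5)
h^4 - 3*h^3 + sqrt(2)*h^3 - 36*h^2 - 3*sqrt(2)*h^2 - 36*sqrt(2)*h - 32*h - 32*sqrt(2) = (h - 8)*(h + 1)*(h + 4)*(h + sqrt(2))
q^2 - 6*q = q*(q - 6)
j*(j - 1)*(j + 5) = j^3 + 4*j^2 - 5*j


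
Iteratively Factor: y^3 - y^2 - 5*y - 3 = (y + 1)*(y^2 - 2*y - 3) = (y - 3)*(y + 1)*(y + 1)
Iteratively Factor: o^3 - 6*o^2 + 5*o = (o - 1)*(o^2 - 5*o) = (o - 5)*(o - 1)*(o)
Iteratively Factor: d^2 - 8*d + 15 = (d - 5)*(d - 3)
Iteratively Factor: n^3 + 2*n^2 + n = (n + 1)*(n^2 + n) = (n + 1)^2*(n)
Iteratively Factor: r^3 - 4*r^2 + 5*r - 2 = (r - 1)*(r^2 - 3*r + 2) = (r - 2)*(r - 1)*(r - 1)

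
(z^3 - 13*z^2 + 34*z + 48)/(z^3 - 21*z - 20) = (z^2 - 14*z + 48)/(z^2 - z - 20)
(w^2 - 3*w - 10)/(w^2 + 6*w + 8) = (w - 5)/(w + 4)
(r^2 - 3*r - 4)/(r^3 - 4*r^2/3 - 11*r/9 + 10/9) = 9*(r - 4)/(9*r^2 - 21*r + 10)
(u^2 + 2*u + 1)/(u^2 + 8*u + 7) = (u + 1)/(u + 7)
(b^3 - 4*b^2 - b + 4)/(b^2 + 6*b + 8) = (b^3 - 4*b^2 - b + 4)/(b^2 + 6*b + 8)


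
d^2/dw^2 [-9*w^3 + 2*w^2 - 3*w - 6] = 4 - 54*w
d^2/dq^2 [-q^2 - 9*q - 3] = -2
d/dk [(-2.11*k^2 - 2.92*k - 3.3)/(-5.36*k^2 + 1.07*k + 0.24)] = (-17.9089*k^2 - 36.3888*k + 2.8302)/(28.7296*k^4 - 11.4704*k^3 - 1.4279*k^2 + 0.5136*k + 0.0576)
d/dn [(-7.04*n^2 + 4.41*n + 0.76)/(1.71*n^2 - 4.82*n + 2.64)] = (26.3917*n^2 - 39.7704*n + 15.3056)/(2.9241*n^4 - 16.4844*n^3 + 32.2612*n^2 - 25.4496*n + 6.9696)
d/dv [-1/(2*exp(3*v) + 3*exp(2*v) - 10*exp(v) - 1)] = (6*exp(2*v) + 6*exp(v) - 10)*exp(v)/(2*exp(3*v) + 3*exp(2*v) - 10*exp(v) - 1)^2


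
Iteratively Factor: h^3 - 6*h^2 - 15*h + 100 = (h - 5)*(h^2 - h - 20) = (h - 5)*(h + 4)*(h - 5)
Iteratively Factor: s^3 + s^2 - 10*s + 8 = (s + 4)*(s^2 - 3*s + 2) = (s - 2)*(s + 4)*(s - 1)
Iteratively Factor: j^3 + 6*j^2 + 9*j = (j)*(j^2 + 6*j + 9) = j*(j + 3)*(j + 3)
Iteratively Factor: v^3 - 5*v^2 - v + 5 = (v - 5)*(v^2 - 1) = (v - 5)*(v - 1)*(v + 1)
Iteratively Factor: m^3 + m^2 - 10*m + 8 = (m - 2)*(m^2 + 3*m - 4) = (m - 2)*(m - 1)*(m + 4)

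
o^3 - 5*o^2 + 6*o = o*(o - 3)*(o - 2)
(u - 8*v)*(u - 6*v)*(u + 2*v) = u^3 - 12*u^2*v + 20*u*v^2 + 96*v^3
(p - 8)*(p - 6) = p^2 - 14*p + 48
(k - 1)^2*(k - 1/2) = k^3 - 5*k^2/2 + 2*k - 1/2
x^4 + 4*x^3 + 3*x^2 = x^2*(x + 1)*(x + 3)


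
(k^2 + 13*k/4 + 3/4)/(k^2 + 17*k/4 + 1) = (k + 3)/(k + 4)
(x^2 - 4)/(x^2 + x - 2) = (x - 2)/(x - 1)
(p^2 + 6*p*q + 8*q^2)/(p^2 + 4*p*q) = (p + 2*q)/p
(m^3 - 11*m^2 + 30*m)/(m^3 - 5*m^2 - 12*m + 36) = m*(m - 5)/(m^2 + m - 6)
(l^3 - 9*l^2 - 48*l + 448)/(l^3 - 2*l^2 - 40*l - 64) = (l^2 - l - 56)/(l^2 + 6*l + 8)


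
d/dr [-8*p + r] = 1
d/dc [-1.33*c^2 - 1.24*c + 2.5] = -2.66*c - 1.24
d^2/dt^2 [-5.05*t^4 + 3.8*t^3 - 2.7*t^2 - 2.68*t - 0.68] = -60.6*t^2 + 22.8*t - 5.4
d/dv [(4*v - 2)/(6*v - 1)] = 8/(6*v - 1)^2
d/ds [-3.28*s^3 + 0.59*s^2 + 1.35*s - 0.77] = -9.84*s^2 + 1.18*s + 1.35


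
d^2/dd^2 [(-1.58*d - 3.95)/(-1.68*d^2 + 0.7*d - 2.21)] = ((1.58*d + 3.95)*(3.36*d - 0.7)*(6.72*d - 1.4) - (15.9264*d + 11.06)*(1.68*d^2 - 0.7*d + 2.21))/(1.68*d^2 - 0.7*d + 2.21)^3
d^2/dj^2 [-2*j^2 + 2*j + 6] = -4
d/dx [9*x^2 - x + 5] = 18*x - 1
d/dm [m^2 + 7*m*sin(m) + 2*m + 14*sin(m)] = 7*m*cos(m) + 2*m + 7*sin(m) + 14*cos(m) + 2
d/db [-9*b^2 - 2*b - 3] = -18*b - 2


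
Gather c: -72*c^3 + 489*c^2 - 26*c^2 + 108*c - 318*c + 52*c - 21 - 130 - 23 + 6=-72*c^3 + 463*c^2 - 158*c - 168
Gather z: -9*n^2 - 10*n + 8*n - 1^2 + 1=-9*n^2 - 2*n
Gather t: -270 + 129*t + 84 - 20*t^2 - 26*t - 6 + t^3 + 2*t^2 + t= t^3 - 18*t^2 + 104*t - 192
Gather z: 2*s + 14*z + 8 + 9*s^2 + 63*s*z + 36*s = 9*s^2 + 38*s + z*(63*s + 14) + 8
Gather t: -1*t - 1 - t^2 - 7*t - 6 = -t^2 - 8*t - 7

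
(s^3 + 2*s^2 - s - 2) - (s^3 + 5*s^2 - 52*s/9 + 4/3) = -3*s^2 + 43*s/9 - 10/3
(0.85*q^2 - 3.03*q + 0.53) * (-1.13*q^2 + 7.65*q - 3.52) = -0.9605*q^4 + 9.9264*q^3 - 26.7704*q^2 + 14.7201*q - 1.8656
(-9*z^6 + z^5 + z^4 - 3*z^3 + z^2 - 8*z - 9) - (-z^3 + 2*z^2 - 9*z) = -9*z^6 + z^5 + z^4 - 2*z^3 - z^2 + z - 9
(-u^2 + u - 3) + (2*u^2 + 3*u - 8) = u^2 + 4*u - 11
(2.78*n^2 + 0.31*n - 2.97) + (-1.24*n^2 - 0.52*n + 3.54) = 1.54*n^2 - 0.21*n + 0.57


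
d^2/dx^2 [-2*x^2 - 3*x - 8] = -4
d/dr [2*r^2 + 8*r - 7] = 4*r + 8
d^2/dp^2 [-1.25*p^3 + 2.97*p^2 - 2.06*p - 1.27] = 5.94 - 7.5*p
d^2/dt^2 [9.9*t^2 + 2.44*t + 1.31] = 19.8000000000000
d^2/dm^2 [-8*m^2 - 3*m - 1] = -16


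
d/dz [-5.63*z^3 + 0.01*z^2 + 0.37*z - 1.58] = -16.89*z^2 + 0.02*z + 0.37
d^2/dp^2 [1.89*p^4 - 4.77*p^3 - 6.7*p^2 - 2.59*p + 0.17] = 22.68*p^2 - 28.62*p - 13.4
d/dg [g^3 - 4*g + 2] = 3*g^2 - 4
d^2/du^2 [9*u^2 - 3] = 18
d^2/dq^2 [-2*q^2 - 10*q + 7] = -4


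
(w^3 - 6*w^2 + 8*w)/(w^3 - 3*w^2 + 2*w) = (w - 4)/(w - 1)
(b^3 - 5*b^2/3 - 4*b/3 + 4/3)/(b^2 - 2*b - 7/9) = 3*(-3*b^3 + 5*b^2 + 4*b - 4)/(-9*b^2 + 18*b + 7)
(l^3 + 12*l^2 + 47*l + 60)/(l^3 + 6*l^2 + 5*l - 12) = (l + 5)/(l - 1)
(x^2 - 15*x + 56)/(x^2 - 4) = (x^2 - 15*x + 56)/(x^2 - 4)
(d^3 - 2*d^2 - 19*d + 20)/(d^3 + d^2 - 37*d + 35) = (d + 4)/(d + 7)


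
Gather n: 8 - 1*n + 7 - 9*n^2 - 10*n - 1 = -9*n^2 - 11*n + 14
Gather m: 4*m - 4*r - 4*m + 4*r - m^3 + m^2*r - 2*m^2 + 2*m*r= -m^3 + m^2*(r - 2) + 2*m*r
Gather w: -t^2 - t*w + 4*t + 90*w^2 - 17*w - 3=-t^2 + 4*t + 90*w^2 + w*(-t - 17) - 3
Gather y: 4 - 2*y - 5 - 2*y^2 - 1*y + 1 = -2*y^2 - 3*y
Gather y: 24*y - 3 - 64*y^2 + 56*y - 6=-64*y^2 + 80*y - 9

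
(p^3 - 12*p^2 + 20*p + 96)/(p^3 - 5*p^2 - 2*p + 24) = (p^2 - 14*p + 48)/(p^2 - 7*p + 12)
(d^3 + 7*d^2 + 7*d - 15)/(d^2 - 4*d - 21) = (d^2 + 4*d - 5)/(d - 7)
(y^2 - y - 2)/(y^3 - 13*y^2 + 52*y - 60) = (y + 1)/(y^2 - 11*y + 30)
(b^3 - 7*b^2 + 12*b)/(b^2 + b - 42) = b*(b^2 - 7*b + 12)/(b^2 + b - 42)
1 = 1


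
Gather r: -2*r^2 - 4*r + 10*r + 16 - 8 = -2*r^2 + 6*r + 8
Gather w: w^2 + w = w^2 + w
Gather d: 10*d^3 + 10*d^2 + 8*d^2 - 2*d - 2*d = 10*d^3 + 18*d^2 - 4*d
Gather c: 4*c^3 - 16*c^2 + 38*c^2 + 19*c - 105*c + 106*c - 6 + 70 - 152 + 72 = 4*c^3 + 22*c^2 + 20*c - 16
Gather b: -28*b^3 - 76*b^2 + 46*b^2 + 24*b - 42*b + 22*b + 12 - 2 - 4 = -28*b^3 - 30*b^2 + 4*b + 6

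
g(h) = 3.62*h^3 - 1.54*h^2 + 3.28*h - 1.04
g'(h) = 10.86*h^2 - 3.08*h + 3.28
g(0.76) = 2.15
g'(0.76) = 7.21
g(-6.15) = -921.50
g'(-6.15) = 432.97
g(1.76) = 19.70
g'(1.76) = 31.50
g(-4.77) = -444.61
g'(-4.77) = 265.07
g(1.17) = 6.49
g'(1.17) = 14.54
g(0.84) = 2.77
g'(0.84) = 8.36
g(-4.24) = -318.57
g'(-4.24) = 211.58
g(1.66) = 16.72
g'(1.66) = 28.09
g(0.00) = -1.04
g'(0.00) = 3.28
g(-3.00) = -122.48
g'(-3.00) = 110.26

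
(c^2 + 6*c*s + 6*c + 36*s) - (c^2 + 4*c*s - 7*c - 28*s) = 2*c*s + 13*c + 64*s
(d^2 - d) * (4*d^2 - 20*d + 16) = 4*d^4 - 24*d^3 + 36*d^2 - 16*d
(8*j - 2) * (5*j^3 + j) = 40*j^4 - 10*j^3 + 8*j^2 - 2*j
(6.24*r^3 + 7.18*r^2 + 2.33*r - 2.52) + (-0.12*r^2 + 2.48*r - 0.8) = 6.24*r^3 + 7.06*r^2 + 4.81*r - 3.32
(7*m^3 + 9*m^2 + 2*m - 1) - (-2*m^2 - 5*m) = 7*m^3 + 11*m^2 + 7*m - 1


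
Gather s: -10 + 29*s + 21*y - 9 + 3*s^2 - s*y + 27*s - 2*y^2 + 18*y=3*s^2 + s*(56 - y) - 2*y^2 + 39*y - 19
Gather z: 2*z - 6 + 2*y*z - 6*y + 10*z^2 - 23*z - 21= -6*y + 10*z^2 + z*(2*y - 21) - 27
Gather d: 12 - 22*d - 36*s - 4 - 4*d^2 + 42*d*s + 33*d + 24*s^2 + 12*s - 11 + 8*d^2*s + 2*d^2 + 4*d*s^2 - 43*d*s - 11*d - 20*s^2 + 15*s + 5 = d^2*(8*s - 2) + d*(4*s^2 - s) + 4*s^2 - 9*s + 2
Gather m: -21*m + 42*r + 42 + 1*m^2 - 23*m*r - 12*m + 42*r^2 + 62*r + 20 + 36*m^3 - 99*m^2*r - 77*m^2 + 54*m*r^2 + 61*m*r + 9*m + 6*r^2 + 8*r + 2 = 36*m^3 + m^2*(-99*r - 76) + m*(54*r^2 + 38*r - 24) + 48*r^2 + 112*r + 64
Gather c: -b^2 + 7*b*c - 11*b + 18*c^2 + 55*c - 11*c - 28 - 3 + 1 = -b^2 - 11*b + 18*c^2 + c*(7*b + 44) - 30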